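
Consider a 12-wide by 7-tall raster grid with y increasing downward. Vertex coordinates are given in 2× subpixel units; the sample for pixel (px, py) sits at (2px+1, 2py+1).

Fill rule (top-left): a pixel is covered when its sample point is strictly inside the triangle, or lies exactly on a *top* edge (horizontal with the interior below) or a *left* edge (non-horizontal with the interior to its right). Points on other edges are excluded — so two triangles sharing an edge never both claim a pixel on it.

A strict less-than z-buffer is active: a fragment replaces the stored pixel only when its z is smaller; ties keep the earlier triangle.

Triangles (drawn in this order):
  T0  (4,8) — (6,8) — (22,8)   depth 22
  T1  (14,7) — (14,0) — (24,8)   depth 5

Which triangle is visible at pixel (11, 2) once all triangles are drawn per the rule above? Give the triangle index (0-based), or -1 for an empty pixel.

T0:
  degenerate (2·area = 0) — covers nothing
T1:
  2·area = 70
  edge (14, 7)→(14, 0): d=(0,-7) top-left  bias=+0
  edge (14, 0)→(24, 8): d=(10,8) right/bottom  bias=-1
  edge (24, 8)→(14, 7): d=(-10,-1) top-left  bias=+0
    (7,0)@(15, 1): e=[7,2,61] → #
    (8,0)@(17, 1): e=[21,-14,63] → ·
    (7,1)@(15, 3): e=[7,22,41] → #
    (8,1)@(17, 3): e=[21,6,43] → #
    (9,1)@(19, 3): e=[35,-10,45] → ·
    (7,2)@(15, 5): e=[7,42,21] → #
    (9,2)@(19, 5): e=[35,10,25] → #
    (10,2)@(21, 5): e=[49,-6,27] → ·
    (7,3)@(15, 7): e=[7,62,1] → #
    (10,3)@(21, 7): e=[49,14,7] → #
    (11,3)@(23, 7): e=[63,-2,9] → ·
    (7,4)@(15, 9): e=[7,82,-19] → ·
  covered (10 px):
    · · · · · · · # · · · ·
    · · · · · · · # # · · ·
    · · · · · · · # # # · ·
    · · · · · · · # # # # ·
    · · · · · · · · · · · ·
    · · · · · · · · · · · ·
    · · · · · · · · · · · ·

Z-buffer (winner per pixel, '.' = empty):
  . . . . . . . 1 . . . .
  . . . . . . . 1 1 . . .
  . . . . . . . 1 1 1 . .
  . . . . . . . 1 1 1 1 .
  . . . . . . . . . . . .
  . . . . . . . . . . . .
  . . . . . . . . . . . .

Answer: -1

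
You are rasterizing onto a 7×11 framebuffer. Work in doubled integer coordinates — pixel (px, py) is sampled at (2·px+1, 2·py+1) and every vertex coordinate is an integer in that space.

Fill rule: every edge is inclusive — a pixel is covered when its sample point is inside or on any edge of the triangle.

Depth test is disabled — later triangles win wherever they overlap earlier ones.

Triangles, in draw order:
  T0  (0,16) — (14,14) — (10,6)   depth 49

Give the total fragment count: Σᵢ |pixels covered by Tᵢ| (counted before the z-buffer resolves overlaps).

T0:
  2·area = 120  (B↔C swapped to make it positive)
  edge (0, 16)→(10, 6): d=(10,-10) inclusive
  edge (10, 6)→(14, 14): d=(4,8) inclusive
  edge (14, 14)→(0, 16): d=(-14,2) inclusive
    (6,1)@(13, 3): e=[0,-36,156] → ·  [on edge]
    (5,2)@(11, 5): e=[0,-12,132] → ·  [on edge]
    (4,3)@(9, 7): e=[0,12,108] → █  [on edge]
    (5,3)@(11, 7): e=[20,-4,104] → ·
    (3,4)@(7, 9): e=[0,36,84] → █  [on edge]
    (5,4)@(11, 9): e=[40,4,76] → █
    (6,4)@(13, 9): e=[60,-12,72] → ·
    (2,5)@(5, 11): e=[0,60,60] → █  [on edge]
    (6,5)@(13, 11): e=[80,-4,44] → ·
    (1,6)@(3, 13): e=[0,84,36] → █  [on edge]
    (6,6)@(13, 13): e=[100,4,16] → █
    (0,7)@(1, 15): e=[0,108,12] → █  [on edge]
    (3,7)@(7, 15): e=[60,60,0] → █  [on edge]
  covered (18 px):
    · · · · · · ·
    · · · · · · ·
    · · · · · · ·
    · · · · █ · ·
    · · · █ █ █ ·
    · · █ █ █ █ ·
    · █ █ █ █ █ █
    █ █ █ █ · · ·
    · · · · · · ·
    · · · · · · ·
    · · · · · · ·

Result: 18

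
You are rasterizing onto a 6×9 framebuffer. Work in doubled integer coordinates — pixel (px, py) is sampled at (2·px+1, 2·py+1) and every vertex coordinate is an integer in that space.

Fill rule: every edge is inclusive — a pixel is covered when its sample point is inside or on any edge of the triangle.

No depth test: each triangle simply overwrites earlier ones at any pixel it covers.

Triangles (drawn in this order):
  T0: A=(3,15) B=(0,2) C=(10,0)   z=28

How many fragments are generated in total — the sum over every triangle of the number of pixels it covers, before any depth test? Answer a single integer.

T0:
  2·area = 136
  edge (3, 15)→(0, 2): d=(-3,-13) inclusive
  edge (0, 2)→(10, 0): d=(10,-2) inclusive
  edge (10, 0)→(3, 15): d=(-7,15) inclusive
    (2,0)@(5, 1): e=[68,0,68] → X  [on edge]
    (3,0)@(7, 1): e=[94,4,38] → X
    (4,0)@(9, 1): e=[120,8,8] → X
    (5,0)@(11, 1): e=[146,12,-22] → .
    (0,1)@(1, 3): e=[10,12,114] → X
    (1,1)@(3, 3): e=[36,16,84] → X
    (4,1)@(9, 3): e=[114,28,-6] → .
    (0,2)@(1, 5): e=[4,32,100] → X
    (4,2)@(9, 5): e=[108,48,-20] → .
    (0,3)@(1, 7): e=[-2,52,86] → .
    (1,3)@(3, 7): e=[24,56,56] → X
    (3,3)@(7, 7): e=[76,64,-4] → .
    (1,7)@(3, 15): e=[0,136,0] → X  [on edge]
  covered (18 px):
    . . X X X .
    X X X X . .
    X X X X . .
    . X X . . .
    . X X . . .
    . X . . . .
    . X . . . .
    . X . . . .
    . . . . . .

Final: 18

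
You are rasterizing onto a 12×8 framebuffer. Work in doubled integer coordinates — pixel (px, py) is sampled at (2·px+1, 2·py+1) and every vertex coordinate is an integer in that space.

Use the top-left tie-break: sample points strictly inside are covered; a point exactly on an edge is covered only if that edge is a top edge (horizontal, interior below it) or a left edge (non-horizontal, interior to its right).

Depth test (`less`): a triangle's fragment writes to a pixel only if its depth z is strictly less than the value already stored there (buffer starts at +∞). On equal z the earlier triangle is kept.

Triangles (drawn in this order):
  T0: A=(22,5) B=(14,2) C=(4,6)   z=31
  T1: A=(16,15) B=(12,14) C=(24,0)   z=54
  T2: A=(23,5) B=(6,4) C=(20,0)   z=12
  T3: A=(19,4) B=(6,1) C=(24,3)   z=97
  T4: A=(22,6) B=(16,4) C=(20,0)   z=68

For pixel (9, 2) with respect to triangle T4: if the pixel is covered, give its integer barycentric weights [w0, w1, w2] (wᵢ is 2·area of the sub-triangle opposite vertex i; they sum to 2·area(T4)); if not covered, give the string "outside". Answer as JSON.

T0:
  2·area = 62  (B↔C swapped to make it positive)
  edge (22, 5)→(4, 6): d=(-18,1) right/bottom  bias=-1
  edge (4, 6)→(14, 2): d=(10,-4) top-left  bias=+0
  edge (14, 2)→(22, 5): d=(8,3) right/bottom  bias=-1
    (6,1)@(13, 3): e=[45,6,11] → #
    (7,1)@(15, 3): e=[43,14,5] → #
    (8,1)@(17, 3): e=[41,22,-1] → ·
    (3,2)@(7, 5): e=[15,2,45] → #
    (4,2)@(9, 5): e=[13,10,39] → #
    (5,2)@(11, 5): e=[11,18,33] → #
    (8,2)@(17, 5): e=[5,42,15] → #
    (9,2)@(19, 5): e=[3,50,9] → #
    (10,2)@(21, 5): e=[1,58,3] → #
    (11,2)@(23, 5): e=[-1,66,-3] → ·
    (3,3)@(7, 7): e=[-21,22,61] → ·
    (4,3)@(9, 7): e=[-23,30,55] → ·
  covered (10 px):
    · · · · · · · · · · · ·
    · · · · · · # # · · · ·
    · · · # # # # # # # # ·
    · · · · · · · · · · · ·
    · · · · · · · · · · · ·
    · · · · · · · · · · · ·
    · · · · · · · · · · · ·
    · · · · · · · · · · · ·
T1:
  2·area = 68
  edge (16, 15)→(12, 14): d=(-4,-1) top-left  bias=+0
  edge (12, 14)→(24, 0): d=(12,-14) top-left  bias=+0
  edge (24, 0)→(16, 15): d=(-8,15) right/bottom  bias=-1
    (10,2)@(21, 5): e=[45,18,5] → #
    (11,2)@(23, 5): e=[47,46,-25] → ·
    (9,3)@(19, 7): e=[35,14,19] → #
    (10,3)@(21, 7): e=[37,42,-11] → ·
    (8,4)@(17, 9): e=[25,10,33] → #
    (10,4)@(21, 9): e=[29,66,-27] → ·
    (7,5)@(15, 11): e=[15,6,47] → #
    (9,5)@(19, 11): e=[19,62,-13] → ·
    (6,6)@(13, 13): e=[5,2,61] → #
    (9,6)@(19, 13): e=[11,86,-29] → ·
    (6,7)@(13, 15): e=[-3,26,45] → ·
    (7,7)@(15, 15): e=[-1,54,15] → ·
  covered (9 px):
    · · · · · · · · · · · ·
    · · · · · · · · · · · ·
    · · · · · · · · · · # ·
    · · · · · · · · · # · ·
    · · · · · · · · # # · ·
    · · · · · · · # # · · ·
    · · · · · · # # # · · ·
    · · · · · · · · · · · ·
T2:
  2·area = 82
  edge (23, 5)→(6, 4): d=(-17,-1) top-left  bias=+0
  edge (6, 4)→(20, 0): d=(14,-4) top-left  bias=+0
  edge (20, 0)→(23, 5): d=(3,5) right/bottom  bias=-1
    (8,0)@(17, 1): e=[62,2,18] → #
    (9,0)@(19, 1): e=[64,10,8] → #
    (10,0)@(21, 1): e=[66,18,-2] → ·
    (5,1)@(11, 3): e=[22,6,54] → #
    (6,1)@(13, 3): e=[24,14,44] → #
    (7,1)@(15, 3): e=[26,22,34] → #
    (10,1)@(21, 3): e=[32,46,4] → #
    (11,1)@(23, 3): e=[34,54,-6] → ·
    (5,2)@(11, 5): e=[-12,34,60] → ·
    (6,2)@(13, 5): e=[-10,42,50] → ·
    (7,2)@(15, 5): e=[-8,50,40] → ·
    (8,2)@(17, 5): e=[-6,58,30] → ·
    (11,2)@(23, 5): e=[0,82,0] → ·  [on edge]
  covered (8 px):
    · · · · · · · · # # · ·
    · · · · · # # # # # # ·
    · · · · · · · · · · · ·
    · · · · · · · · · · · ·
    · · · · · · · · · · · ·
    · · · · · · · · · · · ·
    · · · · · · · · · · · ·
    · · · · · · · · · · · ·
T3:
  2·area = 28
  edge (19, 4)→(6, 1): d=(-13,-3) top-left  bias=+0
  edge (6, 1)→(24, 3): d=(18,2) right/bottom  bias=-1
  edge (24, 3)→(19, 4): d=(-5,1) right/bottom  bias=-1
    (7,1)@(15, 3): e=[1,18,9] → #
    (8,1)@(17, 3): e=[7,14,7] → #
    (9,1)@(19, 3): e=[13,10,5] → #
    (10,1)@(21, 3): e=[19,6,3] → #
    (11,1)@(23, 3): e=[25,2,1] → #
    (7,2)@(15, 5): e=[-25,54,-1] → ·
    (8,2)@(17, 5): e=[-19,50,-3] → ·
    (9,2)@(19, 5): e=[-13,46,-5] → ·
    (10,2)@(21, 5): e=[-7,42,-7] → ·
    (11,2)@(23, 5): e=[-1,38,-9] → ·
  covered (5 px):
    · · · · · · · · · · · ·
    · · · · · · · # # # # #
    · · · · · · · · · · · ·
    · · · · · · · · · · · ·
    · · · · · · · · · · · ·
    · · · · · · · · · · · ·
    · · · · · · · · · · · ·
    · · · · · · · · · · · ·
T4:
  2·area = 32
  edge (22, 6)→(16, 4): d=(-6,-2) top-left  bias=+0
  edge (16, 4)→(20, 0): d=(4,-4) top-left  bias=+0
  edge (20, 0)→(22, 6): d=(2,6) right/bottom  bias=-1
    (3,0)@(7, 1): e=[0,-48,80] → ·  [on edge]
    (9,0)@(19, 1): e=[24,0,8] → #  [on edge]
    (10,0)@(21, 1): e=[28,8,-4] → ·
    (6,1)@(13, 3): e=[0,-16,48] → ·  [on edge]
    (8,1)@(17, 3): e=[8,0,24] → #  [on edge]
    (10,1)@(21, 3): e=[16,16,0] → ·  [on edge]
    (7,2)@(15, 5): e=[-8,0,40] → ·  [on edge]
    (8,2)@(17, 5): e=[-4,8,28] → ·
    (9,2)@(19, 5): e=[0,16,16] → #  [on edge]
    (10,2)@(21, 5): e=[4,24,4] → #
    (11,2)@(23, 5): e=[8,32,-8] → ·
    (6,3)@(13, 7): e=[-24,0,56] → ·  [on edge]
    (5,4)@(11, 9): e=[-40,0,72] → ·  [on edge]
    (11,4)@(23, 9): e=[-16,48,0] → ·  [on edge]
    (4,5)@(9, 11): e=[-56,0,88] → ·  [on edge]
    (3,6)@(7, 13): e=[-72,0,104] → ·  [on edge]
    (2,7)@(5, 15): e=[-88,0,120] → ·  [on edge]
  covered (5 px):
    · · · · · · · · · # · ·
    · · · · · · · · # # · ·
    · · · · · · · · · # # ·
    · · · · · · · · · · · ·
    · · · · · · · · · · · ·
    · · · · · · · · · · · ·
    · · · · · · · · · · · ·
    · · · · · · · · · · · ·

Result: [16,16,0]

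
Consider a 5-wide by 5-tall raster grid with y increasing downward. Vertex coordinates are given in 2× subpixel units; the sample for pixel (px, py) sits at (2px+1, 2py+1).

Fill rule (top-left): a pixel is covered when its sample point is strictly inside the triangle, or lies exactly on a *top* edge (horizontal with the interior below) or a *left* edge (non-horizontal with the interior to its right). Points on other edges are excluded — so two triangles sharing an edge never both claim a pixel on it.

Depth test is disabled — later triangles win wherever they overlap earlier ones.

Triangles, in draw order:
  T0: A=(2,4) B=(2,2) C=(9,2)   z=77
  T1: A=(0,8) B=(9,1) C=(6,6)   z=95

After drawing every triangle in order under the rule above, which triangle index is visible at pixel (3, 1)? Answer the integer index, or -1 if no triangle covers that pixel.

T0:
  2·area = 14
  edge (2, 4)→(2, 2): d=(0,-2) top-left  bias=+0
  edge (2, 2)→(9, 2): d=(7,0) top-left  bias=+0
  edge (9, 2)→(2, 4): d=(-7,2) right/bottom  bias=-1
    (1,1)@(3, 3): e=[2,7,5] → #
    (2,1)@(5, 3): e=[6,7,1] → #
    (3,1)@(7, 3): e=[10,7,-3] → ·
    (1,2)@(3, 5): e=[2,21,-9] → ·
    (2,2)@(5, 5): e=[6,21,-13] → ·
  covered (2 px):
    · · · · ·
    · # # · ·
    · · · · ·
    · · · · ·
    · · · · ·
T1:
  2·area = 24
  edge (0, 8)→(9, 1): d=(9,-7) top-left  bias=+0
  edge (9, 1)→(6, 6): d=(-3,5) right/bottom  bias=-1
  edge (6, 6)→(0, 8): d=(-6,2) right/bottom  bias=-1
    (4,0)@(9, 1): e=[0,0,24] → ·  [on edge]
    (3,1)@(7, 3): e=[4,4,16] → #
    (4,1)@(9, 3): e=[18,-6,12] → ·
    (2,2)@(5, 5): e=[8,8,8] → #
    (3,2)@(7, 5): e=[22,-2,4] → ·
    (4,2)@(9, 5): e=[36,-12,0] → ·  [on edge]
    (1,3)@(3, 7): e=[12,12,0] → ·  [on edge]
    (2,3)@(5, 7): e=[26,2,-4] → ·
  covered (2 px):
    · · · · ·
    · · · # ·
    · · # · ·
    · · · · ·
    · · · · ·

Z-buffer (winner per pixel, '.' = empty):
  . . . . .
  . 0 0 1 .
  . . 1 . .
  . . . . .
  . . . . .

Result: 1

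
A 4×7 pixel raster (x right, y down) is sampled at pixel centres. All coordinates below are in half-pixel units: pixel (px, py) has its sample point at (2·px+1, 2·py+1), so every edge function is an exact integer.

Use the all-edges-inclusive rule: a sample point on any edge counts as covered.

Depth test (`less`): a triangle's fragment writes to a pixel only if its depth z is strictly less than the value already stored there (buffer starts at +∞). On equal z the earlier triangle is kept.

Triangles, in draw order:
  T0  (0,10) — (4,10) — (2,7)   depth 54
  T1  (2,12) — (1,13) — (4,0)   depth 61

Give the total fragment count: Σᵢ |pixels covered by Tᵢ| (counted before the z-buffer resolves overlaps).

T0:
  2·area = 12  (B↔C swapped to make it positive)
  edge (0, 10)→(2, 7): d=(2,-3) inclusive
  edge (2, 7)→(4, 10): d=(2,3) inclusive
  edge (4, 10)→(0, 10): d=(-4,0) inclusive
    (0,4)@(1, 9): e=[1,7,4] → #
    (1,4)@(3, 9): e=[7,1,4] → #
    (2,4)@(5, 9): e=[13,-5,4] → ·
    (0,5)@(1, 11): e=[5,11,-4] → ·
    (1,5)@(3, 11): e=[11,5,-4] → ·
  covered (2 px):
    · · · ·
    · · · ·
    · · · ·
    · · · ·
    # # · ·
    · · · ·
    · · · ·
T1:
  2·area = 10
  edge (2, 12)→(1, 13): d=(-1,1) inclusive
  edge (1, 13)→(4, 0): d=(3,-13) inclusive
  edge (4, 0)→(2, 12): d=(-2,12) inclusive
    (1,2)@(3, 5): e=[6,2,2] → #
    (2,2)@(5, 5): e=[4,28,-22] → ·
    (1,3)@(3, 7): e=[4,8,-2] → ·
    (3,3)@(7, 7): e=[0,60,-50] → ·  [on edge]
    (2,4)@(5, 9): e=[0,40,-30] → ·  [on edge]
    (1,5)@(3, 11): e=[0,20,-10] → ·  [on edge]
    (0,6)@(1, 13): e=[0,0,10] → #  [on edge]
    (1,6)@(3, 13): e=[-2,26,-14] → ·
  covered (2 px):
    · · · ·
    · · · ·
    · # · ·
    · · · ·
    · · · ·
    · · · ·
    # · · ·

Final: 4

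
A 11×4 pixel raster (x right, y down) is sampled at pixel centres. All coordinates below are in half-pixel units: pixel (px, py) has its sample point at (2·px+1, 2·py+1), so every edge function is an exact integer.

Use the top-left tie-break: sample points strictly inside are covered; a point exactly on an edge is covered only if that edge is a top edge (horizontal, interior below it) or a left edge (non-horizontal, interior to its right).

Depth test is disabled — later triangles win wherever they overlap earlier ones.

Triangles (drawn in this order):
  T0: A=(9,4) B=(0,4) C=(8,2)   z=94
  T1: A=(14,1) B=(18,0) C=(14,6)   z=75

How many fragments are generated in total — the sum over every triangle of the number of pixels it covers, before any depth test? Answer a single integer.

T0:
  2·area = 18
  edge (9, 4)→(0, 4): d=(-9,0) right/bottom  bias=-1
  edge (0, 4)→(8, 2): d=(8,-2) top-left  bias=+0
  edge (8, 2)→(9, 4): d=(1,2) right/bottom  bias=-1
    (2,1)@(5, 3): e=[9,2,7] → █
    (3,1)@(7, 3): e=[9,6,3] → █
    (4,1)@(9, 3): e=[9,10,-1] → ·
    (2,2)@(5, 5): e=[-9,18,9] → ·
    (3,2)@(7, 5): e=[-9,22,5] → ·
  covered (2 px):
    · · · · · · · · · · ·
    · · █ █ · · · · · · ·
    · · · · · · · · · · ·
    · · · · · · · · · · ·
T1:
  2·area = 20
  edge (14, 1)→(18, 0): d=(4,-1) top-left  bias=+0
  edge (18, 0)→(14, 6): d=(-4,6) right/bottom  bias=-1
  edge (14, 6)→(14, 1): d=(0,-5) top-left  bias=+0
    (7,0)@(15, 1): e=[1,14,5] → █
    (8,0)@(17, 1): e=[3,2,15] → █
    (9,0)@(19, 1): e=[5,-10,25] → ·
    (7,1)@(15, 3): e=[9,6,5] → █
    (8,1)@(17, 3): e=[11,-6,15] → ·
    (7,2)@(15, 5): e=[17,-2,5] → ·
  covered (3 px):
    · · · · · · · █ █ · ·
    · · · · · · · █ · · ·
    · · · · · · · · · · ·
    · · · · · · · · · · ·

Answer: 5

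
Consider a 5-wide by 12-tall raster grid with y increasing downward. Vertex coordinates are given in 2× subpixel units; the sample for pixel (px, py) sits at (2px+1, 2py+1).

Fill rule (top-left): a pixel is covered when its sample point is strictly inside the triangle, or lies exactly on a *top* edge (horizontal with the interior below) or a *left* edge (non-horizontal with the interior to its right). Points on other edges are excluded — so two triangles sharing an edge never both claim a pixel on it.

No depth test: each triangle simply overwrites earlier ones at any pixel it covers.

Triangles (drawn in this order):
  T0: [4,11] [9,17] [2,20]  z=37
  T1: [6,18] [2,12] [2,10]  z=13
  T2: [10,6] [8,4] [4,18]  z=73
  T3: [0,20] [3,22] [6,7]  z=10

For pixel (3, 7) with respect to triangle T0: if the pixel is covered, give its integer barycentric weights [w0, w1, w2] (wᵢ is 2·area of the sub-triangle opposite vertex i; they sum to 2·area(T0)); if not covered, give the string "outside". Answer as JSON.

T0:
  2·area = 57
  edge (4, 11)→(9, 17): d=(5,6) right/bottom  bias=-1
  edge (9, 17)→(2, 20): d=(-7,3) right/bottom  bias=-1
  edge (2, 20)→(4, 11): d=(2,-9) top-left  bias=+0
    (2,6)@(5, 13): e=[4,40,13] → █
    (3,6)@(7, 13): e=[-8,34,31] → ·
    (2,7)@(5, 15): e=[14,26,17] → █
    (3,7)@(7, 15): e=[2,20,35] → █
    (4,7)@(9, 15): e=[-10,14,53] → ·
    (1,8)@(3, 17): e=[36,18,3] → █
    (4,8)@(9, 17): e=[0,0,57] → ·  [on edge]
    (1,9)@(3, 19): e=[46,4,7] → █
    (2,9)@(5, 19): e=[34,-2,25] → ·
    (3,9)@(7, 19): e=[22,-8,43] → ·
    (1,10)@(3, 21): e=[56,-10,11] → ·
  covered (7 px):
    · · · · ·
    · · · · ·
    · · · · ·
    · · · · ·
    · · · · ·
    · · · · ·
    · · █ · ·
    · · █ █ ·
    · █ █ █ ·
    · █ · · ·
    · · · · ·
    · · · · ·
T1:
  2·area = 8
  edge (6, 18)→(2, 12): d=(-4,-6) top-left  bias=+0
  edge (2, 12)→(2, 10): d=(0,-2) top-left  bias=+0
  edge (2, 10)→(6, 18): d=(4,8) right/bottom  bias=-1
    (1,6)@(3, 13): e=[2,2,4] → █
    (2,6)@(5, 13): e=[14,6,-12] → ·
    (1,7)@(3, 15): e=[-6,2,12] → ·
  covered (1 px):
    · · · · ·
    · · · · ·
    · · · · ·
    · · · · ·
    · · · · ·
    · · · · ·
    · █ · · ·
    · · · · ·
    · · · · ·
    · · · · ·
    · · · · ·
    · · · · ·
T2:
  2·area = 36  (B↔C swapped to make it positive)
  edge (10, 6)→(4, 18): d=(-6,12) right/bottom  bias=-1
  edge (4, 18)→(8, 4): d=(4,-14) top-left  bias=+0
  edge (8, 4)→(10, 6): d=(2,2) right/bottom  bias=-1
    (2,0)@(5, 1): e=[90,-54,0] → ·  [on edge]
    (3,1)@(7, 3): e=[54,-18,0] → ·  [on edge]
    (4,2)@(9, 5): e=[18,18,0] → ·  [on edge]
    (4,3)@(9, 7): e=[6,26,4] → █
    (3,4)@(7, 9): e=[18,6,12] → █
    (4,4)@(9, 9): e=[-6,34,8] → ·
    (3,5)@(7, 11): e=[6,14,16] → █
    (4,5)@(9, 11): e=[-18,42,12] → ·
    (3,6)@(7, 13): e=[-6,22,20] → ·
    (2,7)@(5, 15): e=[6,2,28] → █
    (3,7)@(7, 15): e=[-18,30,24] → ·
    (2,8)@(5, 17): e=[-6,10,32] → ·
  covered (4 px):
    · · · · ·
    · · · · ·
    · · · · ·
    · · · · █
    · · · █ ·
    · · · █ ·
    · · · · ·
    · · █ · ·
    · · · · ·
    · · · · ·
    · · · · ·
    · · · · ·
T3:
  2·area = 51  (B↔C swapped to make it positive)
  edge (0, 20)→(6, 7): d=(6,-13) top-left  bias=+0
  edge (6, 7)→(3, 22): d=(-3,15) right/bottom  bias=-1
  edge (3, 22)→(0, 20): d=(-3,-2) top-left  bias=+0
    (2,5)@(5, 11): e=[11,3,37] → █
    (3,5)@(7, 11): e=[37,-27,41] → ·
    (2,6)@(5, 13): e=[23,-3,31] → ·
    (1,7)@(3, 15): e=[9,21,21] → █
    (2,7)@(5, 15): e=[35,-9,25] → ·
    (1,8)@(3, 17): e=[21,15,15] → █
    (2,8)@(5, 17): e=[47,-15,19] → ·
    (0,9)@(1, 19): e=[7,39,5] → █
    (2,9)@(5, 19): e=[59,-21,13] → ·
    (0,10)@(1, 21): e=[19,33,-1] → ·
    (1,10)@(3, 21): e=[45,3,3] → █
    (2,10)@(5, 21): e=[71,-27,7] → ·
  covered (6 px):
    · · · · ·
    · · · · ·
    · · · · ·
    · · · · ·
    · · · · ·
    · · █ · ·
    · · · · ·
    · █ · · ·
    · █ · · ·
    █ █ · · ·
    · █ · · ·
    · · · · ·

Result: [20,35,2]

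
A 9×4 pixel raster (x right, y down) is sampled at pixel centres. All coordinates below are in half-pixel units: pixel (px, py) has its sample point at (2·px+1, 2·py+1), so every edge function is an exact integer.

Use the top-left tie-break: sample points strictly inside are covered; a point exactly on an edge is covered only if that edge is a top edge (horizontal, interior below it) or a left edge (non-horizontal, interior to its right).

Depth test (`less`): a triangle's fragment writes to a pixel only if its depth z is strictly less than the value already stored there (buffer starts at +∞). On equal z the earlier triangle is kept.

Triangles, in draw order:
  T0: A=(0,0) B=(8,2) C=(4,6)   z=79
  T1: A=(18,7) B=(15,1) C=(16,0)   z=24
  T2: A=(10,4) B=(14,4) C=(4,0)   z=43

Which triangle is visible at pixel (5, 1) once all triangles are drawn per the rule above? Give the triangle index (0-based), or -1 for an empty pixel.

T0:
  2·area = 40
  edge (0, 0)→(8, 2): d=(8,2) right/bottom  bias=-1
  edge (8, 2)→(4, 6): d=(-4,4) right/bottom  bias=-1
  edge (4, 6)→(0, 0): d=(-4,-6) top-left  bias=+0
    (0,0)@(1, 1): e=[6,32,2] → X
    (1,0)@(3, 1): e=[2,24,14] → X
    (2,0)@(5, 1): e=[-2,16,26] → .
    (4,0)@(9, 1): e=[-10,0,50] → .  [on edge]
    (0,1)@(1, 3): e=[22,24,-6] → .
    (1,1)@(3, 3): e=[18,16,6] → X
    (2,1)@(5, 3): e=[14,8,18] → X
    (3,1)@(7, 3): e=[10,0,30] → .  [on edge]
    (1,2)@(3, 5): e=[34,8,-2] → .
    (2,2)@(5, 5): e=[30,0,10] → .  [on edge]
    (1,3)@(3, 7): e=[50,0,-10] → .  [on edge]
  covered (4 px):
    X X . . . . . . .
    . X X . . . . . .
    . . . . . . . . .
    . . . . . . . . .
T1:
  2·area = 9
  edge (18, 7)→(15, 1): d=(-3,-6) top-left  bias=+0
  edge (15, 1)→(16, 0): d=(1,-1) top-left  bias=+0
  edge (16, 0)→(18, 7): d=(2,7) right/bottom  bias=-1
    (7,0)@(15, 1): e=[0,0,9] → X  [on edge]
    (8,0)@(17, 1): e=[12,2,-5] → .
    (6,1)@(13, 3): e=[-18,0,27] → .  [on edge]
    (7,1)@(15, 3): e=[-6,2,13] → .
    (5,2)@(11, 5): e=[-36,0,45] → .  [on edge]
    (8,2)@(17, 5): e=[0,6,3] → X  [on edge]
    (4,3)@(9, 7): e=[-54,0,63] → .  [on edge]
    (8,3)@(17, 7): e=[-6,8,7] → .
  covered (2 px):
    . . . . . . . X .
    . . . . . . . . .
    . . . . . . . . X
    . . . . . . . . .
T2:
  2·area = 16  (B↔C swapped to make it positive)
  edge (10, 4)→(4, 0): d=(-6,-4) top-left  bias=+0
  edge (4, 0)→(14, 4): d=(10,4) right/bottom  bias=-1
  edge (14, 4)→(10, 4): d=(-4,0) right/bottom  bias=-1
    (4,1)@(9, 3): e=[2,10,4] → X
    (5,1)@(11, 3): e=[10,2,4] → X
    (6,1)@(13, 3): e=[18,-6,4] → .
    (4,2)@(9, 5): e=[-10,30,-4] → .
    (5,2)@(11, 5): e=[-2,22,-4] → .
  covered (2 px):
    . . . . . . . . .
    . . . . X X . . .
    . . . . . . . . .
    . . . . . . . . .

Z-buffer (winner per pixel, '.' = empty):
  0 0 . . . . . 1 .
  . 0 0 . 2 2 . . .
  . . . . . . . . 1
  . . . . . . . . .

Answer: 2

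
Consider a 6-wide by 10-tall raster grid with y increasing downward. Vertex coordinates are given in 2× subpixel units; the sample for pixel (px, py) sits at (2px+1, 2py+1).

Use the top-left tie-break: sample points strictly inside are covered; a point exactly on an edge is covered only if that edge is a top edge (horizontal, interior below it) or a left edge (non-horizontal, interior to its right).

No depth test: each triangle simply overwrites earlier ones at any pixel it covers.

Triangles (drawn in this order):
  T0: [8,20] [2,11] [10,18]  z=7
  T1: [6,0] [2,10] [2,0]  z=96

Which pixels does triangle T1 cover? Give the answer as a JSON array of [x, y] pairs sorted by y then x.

T0:
  2·area = 30
  edge (8, 20)→(2, 11): d=(-6,-9) top-left  bias=+0
  edge (2, 11)→(10, 18): d=(8,7) right/bottom  bias=-1
  edge (10, 18)→(8, 20): d=(-2,2) right/bottom  bias=-1
    (2,7)@(5, 15): e=[3,11,16] → █
    (3,7)@(7, 15): e=[21,-3,12] → ·
    (2,8)@(5, 17): e=[-9,27,12] → ·
    (3,8)@(7, 17): e=[9,13,8] → █
    (4,8)@(9, 17): e=[27,-1,4] → ·
    (5,8)@(11, 17): e=[45,-15,0] → ·  [on edge]
    (3,9)@(7, 19): e=[-3,29,4] → ·
    (4,9)@(9, 19): e=[15,15,0] → ·  [on edge]
  covered (2 px):
    · · · · · ·
    · · · · · ·
    · · · · · ·
    · · · · · ·
    · · · · · ·
    · · · · · ·
    · · · · · ·
    · · █ · · ·
    · · · █ · ·
    · · · · · ·
T1:
  2·area = 40
  edge (6, 0)→(2, 10): d=(-4,10) right/bottom  bias=-1
  edge (2, 10)→(2, 0): d=(0,-10) top-left  bias=+0
  edge (2, 0)→(6, 0): d=(4,0) top-left  bias=+0
    (1,0)@(3, 1): e=[26,10,4] → █
    (2,0)@(5, 1): e=[6,30,4] → █
    (3,0)@(7, 1): e=[-14,50,4] → ·
    (1,1)@(3, 3): e=[18,10,12] → █
    (2,1)@(5, 3): e=[-2,30,12] → ·
    (1,2)@(3, 5): e=[10,10,20] → █
    (2,2)@(5, 5): e=[-10,30,20] → ·
    (1,3)@(3, 7): e=[2,10,28] → █
    (2,3)@(5, 7): e=[-18,30,28] → ·
    (1,4)@(3, 9): e=[-6,10,36] → ·
  covered (5 px):
    · █ █ · · ·
    · █ · · · ·
    · █ · · · ·
    · █ · · · ·
    · · · · · ·
    · · · · · ·
    · · · · · ·
    · · · · · ·
    · · · · · ·
    · · · · · ·

Result: [[1,0],[2,0],[1,1],[1,2],[1,3]]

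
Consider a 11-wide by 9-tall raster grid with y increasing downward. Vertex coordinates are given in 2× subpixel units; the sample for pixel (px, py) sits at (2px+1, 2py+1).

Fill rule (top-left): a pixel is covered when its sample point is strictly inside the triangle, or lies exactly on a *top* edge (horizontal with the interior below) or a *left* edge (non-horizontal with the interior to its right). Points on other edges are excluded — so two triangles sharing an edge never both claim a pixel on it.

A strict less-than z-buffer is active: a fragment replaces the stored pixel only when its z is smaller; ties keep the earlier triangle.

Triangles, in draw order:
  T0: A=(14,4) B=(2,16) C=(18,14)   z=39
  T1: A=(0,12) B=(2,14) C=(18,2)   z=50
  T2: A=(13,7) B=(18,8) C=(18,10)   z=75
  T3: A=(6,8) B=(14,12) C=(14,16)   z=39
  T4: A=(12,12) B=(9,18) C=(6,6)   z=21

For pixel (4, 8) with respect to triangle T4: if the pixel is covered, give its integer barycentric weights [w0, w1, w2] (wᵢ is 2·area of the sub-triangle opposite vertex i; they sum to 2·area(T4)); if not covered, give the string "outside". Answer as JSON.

T0:
  2·area = 168  (B↔C swapped to make it positive)
  edge (14, 4)→(18, 14): d=(4,10) right/bottom  bias=-1
  edge (18, 14)→(2, 16): d=(-16,2) right/bottom  bias=-1
  edge (2, 16)→(14, 4): d=(12,-12) top-left  bias=+0
    (8,0)@(17, 1): e=[-42,210,0] → ·  [on edge]
    (7,1)@(15, 3): e=[-14,182,0] → ·  [on edge]
    (6,2)@(13, 5): e=[14,154,0] → █  [on edge]
    (7,2)@(15, 5): e=[-6,150,24] → ·
    (5,3)@(11, 7): e=[42,126,0] → █  [on edge]
    (7,3)@(15, 7): e=[2,118,48] → █
    (8,3)@(17, 7): e=[-18,114,72] → ·
    (4,4)@(9, 9): e=[70,98,0] → █  [on edge]
    (8,4)@(17, 9): e=[-10,82,96] → ·
    (3,5)@(7, 11): e=[98,70,0] → █  [on edge]
    (8,5)@(17, 11): e=[-2,50,120] → ·
    (2,6)@(5, 13): e=[126,42,0] → █  [on edge]
    (1,7)@(3, 15): e=[154,14,0] → █  [on edge]
    (0,8)@(1, 17): e=[182,-14,0] → ·  [on edge]
  covered (24 px):
    · · · · · · · · · · ·
    · · · · · · · · · · ·
    · · · · · · █ · · · ·
    · · · · · █ █ █ · · ·
    · · · · █ █ █ █ · · ·
    · · · █ █ █ █ █ · · ·
    · · █ █ █ █ █ █ █ · ·
    · █ █ █ █ · · · · · ·
    · · · · · · · · · · ·
T1:
  2·area = 56  (B↔C swapped to make it positive)
  edge (0, 12)→(18, 2): d=(18,-10) top-left  bias=+0
  edge (18, 2)→(2, 14): d=(-16,12) right/bottom  bias=-1
  edge (2, 14)→(0, 12): d=(-2,-2) top-left  bias=+0
    (6,2)@(13, 5): e=[4,12,40] → █
    (7,2)@(15, 5): e=[24,-12,44] → ·
    (4,3)@(9, 7): e=[0,28,28] → █  [on edge]
    (5,3)@(11, 7): e=[20,4,32] → █
    (6,3)@(13, 7): e=[40,-20,36] → ·
    (3,4)@(7, 9): e=[16,20,20] → █
    (4,4)@(9, 9): e=[36,-4,24] → ·
    (5,4)@(11, 9): e=[56,-28,28] → ·
    (1,5)@(3, 11): e=[12,36,8] → █
    (2,5)@(5, 11): e=[32,12,12] → █
    (3,5)@(7, 11): e=[52,-12,16] → ·
    (0,6)@(1, 13): e=[28,28,0] → █  [on edge]
    (1,7)@(3, 15): e=[84,-28,0] → ·  [on edge]
    (2,8)@(5, 17): e=[140,-84,0] → ·  [on edge]
  covered (8 px):
    · · · · · · · · · · ·
    · · · · · · · · · · ·
    · · · · · · █ · · · ·
    · · · · █ █ · · · · ·
    · · · █ · · · · · · ·
    · █ █ · · · · · · · ·
    █ █ · · · · · · · · ·
    · · · · · · · · · · ·
    · · · · · · · · · · ·
T2:
  2·area = 10
  edge (13, 7)→(18, 8): d=(5,1) right/bottom  bias=-1
  edge (18, 8)→(18, 10): d=(0,2) right/bottom  bias=-1
  edge (18, 10)→(13, 7): d=(-5,-3) top-left  bias=+0
    (1,0)@(3, 1): e=[-20,30,0] → ·  [on edge]
    (1,2)@(3, 5): e=[0,30,-20] → ·  [on edge]
    (6,3)@(13, 7): e=[0,10,0] → ·  [on edge]
    (8,4)@(17, 9): e=[6,2,2] → █
    (9,4)@(19, 9): e=[4,-2,8] → ·
    (8,5)@(17, 11): e=[16,2,-8] → ·
  covered (1 px):
    · · · · · · · · · · ·
    · · · · · · · · · · ·
    · · · · · · · · · · ·
    · · · · · · · · · · ·
    · · · · · · · · █ · ·
    · · · · · · · · · · ·
    · · · · · · · · · · ·
    · · · · · · · · · · ·
    · · · · · · · · · · ·
T3:
  2·area = 32
  edge (6, 8)→(14, 12): d=(8,4) right/bottom  bias=-1
  edge (14, 12)→(14, 16): d=(0,4) right/bottom  bias=-1
  edge (14, 16)→(6, 8): d=(-8,-8) top-left  bias=+0
    (0,1)@(1, 3): e=[-20,52,0] → ·  [on edge]
    (1,2)@(3, 5): e=[-12,44,0] → ·  [on edge]
    (2,3)@(5, 7): e=[-4,36,0] → ·  [on edge]
    (3,4)@(7, 9): e=[4,28,0] → █  [on edge]
    (4,4)@(9, 9): e=[-4,20,16] → ·
    (3,5)@(7, 11): e=[20,28,-16] → ·
    (4,5)@(9, 11): e=[12,20,0] → █  [on edge]
    (5,5)@(11, 11): e=[4,12,16] → █
    (6,5)@(13, 11): e=[-4,4,32] → ·
    (4,6)@(9, 13): e=[28,20,-16] → ·
    (5,6)@(11, 13): e=[20,12,0] → █  [on edge]
    (6,6)@(13, 13): e=[12,4,16] → █
    (6,7)@(13, 15): e=[28,4,0] → █  [on edge]
    (7,8)@(15, 17): e=[36,-4,0] → ·  [on edge]
  covered (6 px):
    · · · · · · · · · · ·
    · · · · · · · · · · ·
    · · · · · · · · · · ·
    · · · · · · · · · · ·
    · · · █ · · · · · · ·
    · · · · █ █ · · · · ·
    · · · · · █ █ · · · ·
    · · · · · · █ · · · ·
    · · · · · · · · · · ·
T4:
  2·area = 54
  edge (12, 12)→(9, 18): d=(-3,6) right/bottom  bias=-1
  edge (9, 18)→(6, 6): d=(-3,-12) top-left  bias=+0
  edge (6, 6)→(12, 12): d=(6,6) right/bottom  bias=-1
    (0,0)@(1, 1): e=[99,-45,0] → ·  [on edge]
    (1,1)@(3, 3): e=[81,-27,0] → ·  [on edge]
    (2,2)@(5, 5): e=[63,-9,0] → ·  [on edge]
    (3,3)@(7, 7): e=[45,9,0] → ·  [on edge]
    (3,4)@(7, 9): e=[39,3,12] → █
    (4,4)@(9, 9): e=[27,27,0] → ·  [on edge]
    (3,5)@(7, 11): e=[33,-3,24] → ·
    (4,5)@(9, 11): e=[21,21,12] → █
    (5,5)@(11, 11): e=[9,45,0] → ·  [on edge]
    (4,6)@(9, 13): e=[15,15,24] → █
    (5,6)@(11, 13): e=[3,39,12] → █
    (6,6)@(13, 13): e=[-9,63,0] → ·  [on edge]
    (7,7)@(15, 15): e=[-27,81,0] → ·  [on edge]
    (8,8)@(17, 17): e=[-45,99,0] → ·  [on edge]
  covered (6 px):
    · · · · · · · · · · ·
    · · · · · · · · · · ·
    · · · · · · · · · · ·
    · · · · · · · · · · ·
    · · · █ · · · · · · ·
    · · · · █ · · · · · ·
    · · · · █ █ · · · · ·
    · · · · █ · · · · · ·
    · · · · █ · · · · · ·

Result: [3,48,3]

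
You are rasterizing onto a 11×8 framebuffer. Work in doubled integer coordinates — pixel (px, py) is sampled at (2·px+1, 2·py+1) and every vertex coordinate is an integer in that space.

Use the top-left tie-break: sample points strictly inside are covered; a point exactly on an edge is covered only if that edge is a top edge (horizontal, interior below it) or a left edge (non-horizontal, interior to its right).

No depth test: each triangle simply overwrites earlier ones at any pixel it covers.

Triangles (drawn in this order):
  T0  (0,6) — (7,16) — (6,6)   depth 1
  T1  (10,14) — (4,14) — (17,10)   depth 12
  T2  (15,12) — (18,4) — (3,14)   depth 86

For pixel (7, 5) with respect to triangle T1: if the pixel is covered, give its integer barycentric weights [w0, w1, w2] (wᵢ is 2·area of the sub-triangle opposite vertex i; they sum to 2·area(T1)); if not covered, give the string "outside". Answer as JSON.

T0:
  2·area = 60  (B↔C swapped to make it positive)
  edge (0, 6)→(6, 6): d=(6,0) top-left  bias=+0
  edge (6, 6)→(7, 16): d=(1,10) right/bottom  bias=-1
  edge (7, 16)→(0, 6): d=(-7,-10) top-left  bias=+0
    (0,3)@(1, 7): e=[6,51,3] → █
    (1,3)@(3, 7): e=[6,31,23] → █
    (2,3)@(5, 7): e=[6,11,43] → █
    (3,3)@(7, 7): e=[6,-9,63] → ·
    (0,4)@(1, 9): e=[18,53,-11] → ·
    (1,4)@(3, 9): e=[18,33,9] → █
    (3,4)@(7, 9): e=[18,-7,49] → ·
    (1,5)@(3, 11): e=[30,35,-5] → ·
    (2,5)@(5, 11): e=[30,15,15] → █
    (3,5)@(7, 11): e=[30,-5,35] → ·
    (2,6)@(5, 13): e=[42,17,1] → █
    (3,6)@(7, 13): e=[42,-3,21] → ·
  covered (7 px):
    · · · · · · · · · · ·
    · · · · · · · · · · ·
    · · · · · · · · · · ·
    █ █ █ · · · · · · · ·
    · █ █ · · · · · · · ·
    · · █ · · · · · · · ·
    · · █ · · · · · · · ·
    · · · · · · · · · · ·
T1:
  2·area = 24
  edge (10, 14)→(4, 14): d=(-6,0) right/bottom  bias=-1
  edge (4, 14)→(17, 10): d=(13,-4) top-left  bias=+0
  edge (17, 10)→(10, 14): d=(-7,4) right/bottom  bias=-1
    (7,5)@(15, 11): e=[18,5,1] → █
    (8,5)@(17, 11): e=[18,13,-7] → ·
    (4,6)@(9, 13): e=[6,7,11] → █
    (5,6)@(11, 13): e=[6,15,3] → █
    (6,6)@(13, 13): e=[6,23,-5] → ·
    (7,6)@(15, 13): e=[6,31,-13] → ·
    (4,7)@(9, 15): e=[-6,33,-3] → ·
    (5,7)@(11, 15): e=[-6,41,-11] → ·
  covered (3 px):
    · · · · · · · · · · ·
    · · · · · · · · · · ·
    · · · · · · · · · · ·
    · · · · · · · · · · ·
    · · · · · · · · · · ·
    · · · · · · · █ · · ·
    · · · · █ █ · · · · ·
    · · · · · · · · · · ·
T2:
  2·area = 90  (B↔C swapped to make it positive)
  edge (15, 12)→(3, 14): d=(-12,2) right/bottom  bias=-1
  edge (3, 14)→(18, 4): d=(15,-10) top-left  bias=+0
  edge (18, 4)→(15, 12): d=(-3,8) right/bottom  bias=-1
    (8,2)@(17, 5): e=[80,5,5] → █
    (9,2)@(19, 5): e=[76,25,-11] → ·
    (7,3)@(15, 7): e=[60,15,15] → █
    (8,3)@(17, 7): e=[56,35,-1] → ·
    (5,4)@(11, 9): e=[44,5,41] → █
    (6,4)@(13, 9): e=[40,25,25] → █
    (8,4)@(17, 9): e=[32,65,-7] → ·
    (4,5)@(9, 11): e=[24,15,51] → █
    (8,5)@(17, 11): e=[8,95,-13] → ·
    (10,5)@(21, 11): e=[0,135,-45] → ·  [on edge]
    (2,6)@(5, 13): e=[8,5,77] → █
    (3,6)@(7, 13): e=[4,25,61] → █
    (4,6)@(9, 13): e=[0,45,45] → ·  [on edge]
  covered (11 px):
    · · · · · · · · · · ·
    · · · · · · · · · · ·
    · · · · · · · · █ · ·
    · · · · · · · █ · · ·
    · · · · · █ █ █ · · ·
    · · · · █ █ █ █ · · ·
    · · █ █ · · · · · · ·
    · · · · · · · · · · ·

Answer: [5,1,18]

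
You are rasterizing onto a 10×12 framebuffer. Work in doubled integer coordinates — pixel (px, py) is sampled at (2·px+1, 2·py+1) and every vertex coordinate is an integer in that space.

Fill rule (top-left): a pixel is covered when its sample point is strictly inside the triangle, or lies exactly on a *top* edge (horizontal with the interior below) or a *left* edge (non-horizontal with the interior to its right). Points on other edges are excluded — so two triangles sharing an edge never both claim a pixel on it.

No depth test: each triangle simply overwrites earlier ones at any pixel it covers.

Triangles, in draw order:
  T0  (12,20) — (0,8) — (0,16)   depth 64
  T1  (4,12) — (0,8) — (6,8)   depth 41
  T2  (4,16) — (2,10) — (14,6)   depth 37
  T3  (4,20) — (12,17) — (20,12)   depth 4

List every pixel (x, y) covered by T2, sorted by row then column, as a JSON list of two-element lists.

T0:
  2·area = 96  (B↔C swapped to make it positive)
  edge (12, 20)→(0, 16): d=(-12,-4) top-left  bias=+0
  edge (0, 16)→(0, 8): d=(0,-8) top-left  bias=+0
  edge (0, 8)→(12, 20): d=(12,12) right/bottom  bias=-1
    (0,4)@(1, 9): e=[88,8,0] → ·  [on edge]
    (0,5)@(1, 11): e=[64,8,24] → #
    (1,5)@(3, 11): e=[72,24,0] → ·  [on edge]
    (0,6)@(1, 13): e=[40,8,48] → #
    (1,6)@(3, 13): e=[48,24,24] → #
    (2,6)@(5, 13): e=[56,40,0] → ·  [on edge]
    (0,7)@(1, 15): e=[16,8,72] → #
    (2,7)@(5, 15): e=[32,40,24] → #
    (3,7)@(7, 15): e=[40,56,0] → ·  [on edge]
    (0,8)@(1, 17): e=[-8,8,96] → ·
    (1,8)@(3, 17): e=[0,24,72] → #  [on edge]
    (3,8)@(7, 17): e=[16,56,24] → #
    (4,8)@(9, 17): e=[24,72,0] → ·  [on edge]
    (4,9)@(9, 19): e=[0,72,24] → #  [on edge]
    (5,9)@(11, 19): e=[8,88,0] → ·  [on edge]
    (6,10)@(13, 21): e=[-8,104,0] → ·  [on edge]
    (7,10)@(15, 21): e=[0,120,-24] → ·  [on edge]
    (7,11)@(15, 23): e=[-24,120,0] → ·  [on edge]
  covered (10 px):
    · · · · · · · · · ·
    · · · · · · · · · ·
    · · · · · · · · · ·
    · · · · · · · · · ·
    · · · · · · · · · ·
    # · · · · · · · · ·
    # # · · · · · · · ·
    # # # · · · · · · ·
    · # # # · · · · · ·
    · · · · # · · · · ·
    · · · · · · · · · ·
    · · · · · · · · · ·
T1:
  2·area = 24
  edge (4, 12)→(0, 8): d=(-4,-4) top-left  bias=+0
  edge (0, 8)→(6, 8): d=(6,0) top-left  bias=+0
  edge (6, 8)→(4, 12): d=(-2,4) right/bottom  bias=-1
    (0,4)@(1, 9): e=[0,6,18] → #  [on edge]
    (1,4)@(3, 9): e=[8,6,10] → #
    (2,4)@(5, 9): e=[16,6,2] → #
    (3,4)@(7, 9): e=[24,6,-6] → ·
    (0,5)@(1, 11): e=[-8,18,14] → ·
    (1,5)@(3, 11): e=[0,18,6] → #  [on edge]
    (2,5)@(5, 11): e=[8,18,-2] → ·
    (1,6)@(3, 13): e=[-8,30,2] → ·
    (2,6)@(5, 13): e=[0,30,-6] → ·  [on edge]
    (3,7)@(7, 15): e=[0,42,-18] → ·  [on edge]
    (4,8)@(9, 17): e=[0,54,-30] → ·  [on edge]
    (5,9)@(11, 19): e=[0,66,-42] → ·  [on edge]
    (6,10)@(13, 21): e=[0,78,-54] → ·  [on edge]
    (7,11)@(15, 23): e=[0,90,-66] → ·  [on edge]
  covered (4 px):
    · · · · · · · · · ·
    · · · · · · · · · ·
    · · · · · · · · · ·
    · · · · · · · · · ·
    # # # · · · · · · ·
    · # · · · · · · · ·
    · · · · · · · · · ·
    · · · · · · · · · ·
    · · · · · · · · · ·
    · · · · · · · · · ·
    · · · · · · · · · ·
    · · · · · · · · · ·
T2:
  2·area = 80
  edge (4, 16)→(2, 10): d=(-2,-6) top-left  bias=+0
  edge (2, 10)→(14, 6): d=(12,-4) top-left  bias=+0
  edge (14, 6)→(4, 16): d=(-10,10) right/bottom  bias=-1
    (9,0)@(19, 1): e=[120,-40,0] → ·  [on edge]
    (8,1)@(17, 3): e=[104,-24,0] → ·  [on edge]
    (7,2)@(15, 5): e=[88,-8,0] → ·  [on edge]
    (8,2)@(17, 5): e=[100,0,-20] → ·  [on edge]
    (0,3)@(1, 7): e=[0,-40,120] → ·  [on edge]
    (5,3)@(11, 7): e=[60,0,20] → #  [on edge]
    (6,3)@(13, 7): e=[72,8,0] → ·  [on edge]
    (2,4)@(5, 9): e=[20,0,60] → #  [on edge]
    (3,4)@(7, 9): e=[32,8,40] → #
    (4,4)@(9, 9): e=[44,16,20] → #
    (5,4)@(11, 9): e=[56,24,0] → ·  [on edge]
    (1,5)@(3, 11): e=[4,16,60] → #
    (4,5)@(9, 11): e=[40,40,0] → ·  [on edge]
    (1,6)@(3, 13): e=[0,40,40] → #  [on edge]
    (3,6)@(7, 13): e=[24,56,0] → ·  [on edge]
    (2,7)@(5, 15): e=[8,72,0] → ·  [on edge]
    (1,8)@(3, 17): e=[-8,88,0] → ·  [on edge]
    (0,9)@(1, 19): e=[-24,104,0] → ·  [on edge]
    (2,9)@(5, 19): e=[0,120,-40] → ·  [on edge]
  covered (9 px):
    · · · · · · · · · ·
    · · · · · · · · · ·
    · · · · · · · · · ·
    · · · · · # · · · ·
    · · # # # · · · · ·
    · # # # · · · · · ·
    · # # · · · · · · ·
    · · · · · · · · · ·
    · · · · · · · · · ·
    · · · · · · · · · ·
    · · · · · · · · · ·
    · · · · · · · · · ·
T3:
  2·area = 16  (B↔C swapped to make it positive)
  edge (4, 20)→(20, 12): d=(16,-8) top-left  bias=+0
  edge (20, 12)→(12, 17): d=(-8,5) right/bottom  bias=-1
  edge (12, 17)→(4, 20): d=(-8,3) right/bottom  bias=-1
    (7,7)@(15, 15): e=[8,1,7] → #
    (8,7)@(17, 15): e=[24,-9,1] → ·
    (5,8)@(11, 17): e=[8,5,3] → #
    (6,8)@(13, 17): e=[24,-5,-3] → ·
    (7,8)@(15, 17): e=[40,-15,-9] → ·
    (5,9)@(11, 19): e=[40,-11,-13] → ·
  covered (2 px):
    · · · · · · · · · ·
    · · · · · · · · · ·
    · · · · · · · · · ·
    · · · · · · · · · ·
    · · · · · · · · · ·
    · · · · · · · · · ·
    · · · · · · · · · ·
    · · · · · · · # · ·
    · · · · · # · · · ·
    · · · · · · · · · ·
    · · · · · · · · · ·
    · · · · · · · · · ·

Final: [[5,3],[2,4],[3,4],[4,4],[1,5],[2,5],[3,5],[1,6],[2,6]]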